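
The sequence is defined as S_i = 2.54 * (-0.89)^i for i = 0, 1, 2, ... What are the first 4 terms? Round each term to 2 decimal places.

This is a geometric sequence.
i=0: S_0 = 2.54 * (-0.89)^0 = 2.54
i=1: S_1 = 2.54 * (-0.89)^1 ≈ -2.26
i=2: S_2 = 2.54 * (-0.89)^2 ≈ 2.01
i=3: S_3 = 2.54 * (-0.89)^3 ≈ -1.79
The first 4 terms are: [2.54, -2.26, 2.01, -1.79]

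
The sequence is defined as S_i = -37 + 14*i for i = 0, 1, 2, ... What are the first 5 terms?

This is an arithmetic sequence.
i=0: S_0 = -37 + 14*0 = -37
i=1: S_1 = -37 + 14*1 = -23
i=2: S_2 = -37 + 14*2 = -9
i=3: S_3 = -37 + 14*3 = 5
i=4: S_4 = -37 + 14*4 = 19
The first 5 terms are: [-37, -23, -9, 5, 19]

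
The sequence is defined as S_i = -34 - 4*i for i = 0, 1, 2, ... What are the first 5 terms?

This is an arithmetic sequence.
i=0: S_0 = -34 + -4*0 = -34
i=1: S_1 = -34 + -4*1 = -38
i=2: S_2 = -34 + -4*2 = -42
i=3: S_3 = -34 + -4*3 = -46
i=4: S_4 = -34 + -4*4 = -50
The first 5 terms are: [-34, -38, -42, -46, -50]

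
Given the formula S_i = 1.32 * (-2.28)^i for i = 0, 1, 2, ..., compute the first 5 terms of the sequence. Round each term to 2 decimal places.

This is a geometric sequence.
i=0: S_0 = 1.32 * (-2.28)^0 = 1.32
i=1: S_1 = 1.32 * (-2.28)^1 ≈ -3.01
i=2: S_2 = 1.32 * (-2.28)^2 ≈ 6.86
i=3: S_3 = 1.32 * (-2.28)^3 ≈ -15.65
i=4: S_4 = 1.32 * (-2.28)^4 ≈ 35.67
The first 5 terms are: [1.32, -3.01, 6.86, -15.65, 35.67]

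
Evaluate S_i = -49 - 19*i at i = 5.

S_5 = -49 + -19*5 = -49 + -95 = -144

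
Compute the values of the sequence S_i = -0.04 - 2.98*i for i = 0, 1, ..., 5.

This is an arithmetic sequence.
i=0: S_0 = -0.04 + -2.98*0 = -0.04
i=1: S_1 = -0.04 + -2.98*1 = -3.02
i=2: S_2 = -0.04 + -2.98*2 = -6.0
i=3: S_3 = -0.04 + -2.98*3 = -8.98
i=4: S_4 = -0.04 + -2.98*4 = -11.96
i=5: S_5 = -0.04 + -2.98*5 = -14.94
The first 6 terms are: [-0.04, -3.02, -6.0, -8.98, -11.96, -14.94]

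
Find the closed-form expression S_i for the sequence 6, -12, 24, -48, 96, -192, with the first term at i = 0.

Check ratios: -12 / 6 = -2.0
Common ratio r = -2.
First term a = 6.
Formula: S_i = 6 * (-2)^i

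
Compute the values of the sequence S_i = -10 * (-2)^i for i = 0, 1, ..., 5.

This is a geometric sequence.
i=0: S_0 = -10 * (-2)^0 = -10
i=1: S_1 = -10 * (-2)^1 = 20
i=2: S_2 = -10 * (-2)^2 = -40
i=3: S_3 = -10 * (-2)^3 = 80
i=4: S_4 = -10 * (-2)^4 = -160
i=5: S_5 = -10 * (-2)^5 = 320
The first 6 terms are: [-10, 20, -40, 80, -160, 320]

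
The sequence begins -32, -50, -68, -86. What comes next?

Differences: -50 - -32 = -18
This is an arithmetic sequence with common difference d = -18.
Next term = -86 + -18 = -104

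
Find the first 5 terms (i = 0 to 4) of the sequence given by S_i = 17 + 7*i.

This is an arithmetic sequence.
i=0: S_0 = 17 + 7*0 = 17
i=1: S_1 = 17 + 7*1 = 24
i=2: S_2 = 17 + 7*2 = 31
i=3: S_3 = 17 + 7*3 = 38
i=4: S_4 = 17 + 7*4 = 45
The first 5 terms are: [17, 24, 31, 38, 45]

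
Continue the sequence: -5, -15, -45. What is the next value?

Ratios: -15 / -5 = 3.0
This is a geometric sequence with common ratio r = 3.
Next term = -45 * 3 = -135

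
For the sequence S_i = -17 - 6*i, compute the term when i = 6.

S_6 = -17 + -6*6 = -17 + -36 = -53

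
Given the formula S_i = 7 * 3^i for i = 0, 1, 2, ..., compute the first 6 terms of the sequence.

This is a geometric sequence.
i=0: S_0 = 7 * 3^0 = 7
i=1: S_1 = 7 * 3^1 = 21
i=2: S_2 = 7 * 3^2 = 63
i=3: S_3 = 7 * 3^3 = 189
i=4: S_4 = 7 * 3^4 = 567
i=5: S_5 = 7 * 3^5 = 1701
The first 6 terms are: [7, 21, 63, 189, 567, 1701]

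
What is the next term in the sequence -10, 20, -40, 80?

Ratios: 20 / -10 = -2.0
This is a geometric sequence with common ratio r = -2.
Next term = 80 * -2 = -160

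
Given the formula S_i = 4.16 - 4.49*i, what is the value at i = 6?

S_6 = 4.16 + -4.49*6 = 4.16 + -26.94 = -22.78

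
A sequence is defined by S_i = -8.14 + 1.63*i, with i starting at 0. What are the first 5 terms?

This is an arithmetic sequence.
i=0: S_0 = -8.14 + 1.63*0 = -8.14
i=1: S_1 = -8.14 + 1.63*1 = -6.51
i=2: S_2 = -8.14 + 1.63*2 = -4.88
i=3: S_3 = -8.14 + 1.63*3 = -3.25
i=4: S_4 = -8.14 + 1.63*4 = -1.62
The first 5 terms are: [-8.14, -6.51, -4.88, -3.25, -1.62]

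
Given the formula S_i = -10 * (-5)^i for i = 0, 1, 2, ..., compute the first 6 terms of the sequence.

This is a geometric sequence.
i=0: S_0 = -10 * (-5)^0 = -10
i=1: S_1 = -10 * (-5)^1 = 50
i=2: S_2 = -10 * (-5)^2 = -250
i=3: S_3 = -10 * (-5)^3 = 1250
i=4: S_4 = -10 * (-5)^4 = -6250
i=5: S_5 = -10 * (-5)^5 = 31250
The first 6 terms are: [-10, 50, -250, 1250, -6250, 31250]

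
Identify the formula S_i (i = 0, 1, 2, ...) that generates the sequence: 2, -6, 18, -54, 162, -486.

Check ratios: -6 / 2 = -3.0
Common ratio r = -3.
First term a = 2.
Formula: S_i = 2 * (-3)^i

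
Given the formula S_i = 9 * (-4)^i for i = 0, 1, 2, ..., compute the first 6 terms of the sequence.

This is a geometric sequence.
i=0: S_0 = 9 * (-4)^0 = 9
i=1: S_1 = 9 * (-4)^1 = -36
i=2: S_2 = 9 * (-4)^2 = 144
i=3: S_3 = 9 * (-4)^3 = -576
i=4: S_4 = 9 * (-4)^4 = 2304
i=5: S_5 = 9 * (-4)^5 = -9216
The first 6 terms are: [9, -36, 144, -576, 2304, -9216]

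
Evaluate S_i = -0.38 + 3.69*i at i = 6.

S_6 = -0.38 + 3.69*6 = -0.38 + 22.14 = 21.76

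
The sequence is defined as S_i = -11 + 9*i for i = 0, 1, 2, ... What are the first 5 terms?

This is an arithmetic sequence.
i=0: S_0 = -11 + 9*0 = -11
i=1: S_1 = -11 + 9*1 = -2
i=2: S_2 = -11 + 9*2 = 7
i=3: S_3 = -11 + 9*3 = 16
i=4: S_4 = -11 + 9*4 = 25
The first 5 terms are: [-11, -2, 7, 16, 25]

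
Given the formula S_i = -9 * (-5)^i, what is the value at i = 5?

S_5 = -9 * (-5)^5 = -9 * -3125 = 28125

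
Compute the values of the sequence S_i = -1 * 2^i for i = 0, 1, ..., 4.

This is a geometric sequence.
i=0: S_0 = -1 * 2^0 = -1
i=1: S_1 = -1 * 2^1 = -2
i=2: S_2 = -1 * 2^2 = -4
i=3: S_3 = -1 * 2^3 = -8
i=4: S_4 = -1 * 2^4 = -16
The first 5 terms are: [-1, -2, -4, -8, -16]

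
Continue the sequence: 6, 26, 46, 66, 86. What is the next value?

Differences: 26 - 6 = 20
This is an arithmetic sequence with common difference d = 20.
Next term = 86 + 20 = 106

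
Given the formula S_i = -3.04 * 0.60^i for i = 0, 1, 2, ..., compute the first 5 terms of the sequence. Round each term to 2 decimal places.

This is a geometric sequence.
i=0: S_0 = -3.04 * 0.6^0 = -3.04
i=1: S_1 = -3.04 * 0.6^1 ≈ -1.82
i=2: S_2 = -3.04 * 0.6^2 ≈ -1.09
i=3: S_3 = -3.04 * 0.6^3 ≈ -0.66
i=4: S_4 = -3.04 * 0.6^4 ≈ -0.39
The first 5 terms are: [-3.04, -1.82, -1.09, -0.66, -0.39]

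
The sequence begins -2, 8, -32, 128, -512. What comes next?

Ratios: 8 / -2 = -4.0
This is a geometric sequence with common ratio r = -4.
Next term = -512 * -4 = 2048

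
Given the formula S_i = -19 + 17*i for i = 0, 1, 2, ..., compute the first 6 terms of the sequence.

This is an arithmetic sequence.
i=0: S_0 = -19 + 17*0 = -19
i=1: S_1 = -19 + 17*1 = -2
i=2: S_2 = -19 + 17*2 = 15
i=3: S_3 = -19 + 17*3 = 32
i=4: S_4 = -19 + 17*4 = 49
i=5: S_5 = -19 + 17*5 = 66
The first 6 terms are: [-19, -2, 15, 32, 49, 66]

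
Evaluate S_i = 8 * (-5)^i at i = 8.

S_8 = 8 * (-5)^8 = 8 * 390625 = 3125000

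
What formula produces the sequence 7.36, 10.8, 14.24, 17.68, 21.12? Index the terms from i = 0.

Check differences: 10.8 - 7.36 = 3.44
14.24 - 10.8 = 3.44
Common difference d = 3.44.
First term a = 7.36.
Formula: S_i = 7.36 + 3.44*i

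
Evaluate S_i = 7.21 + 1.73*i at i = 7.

S_7 = 7.21 + 1.73*7 = 7.21 + 12.11 = 19.32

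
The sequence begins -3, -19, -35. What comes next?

Differences: -19 - -3 = -16
This is an arithmetic sequence with common difference d = -16.
Next term = -35 + -16 = -51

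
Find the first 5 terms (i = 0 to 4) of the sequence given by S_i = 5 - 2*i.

This is an arithmetic sequence.
i=0: S_0 = 5 + -2*0 = 5
i=1: S_1 = 5 + -2*1 = 3
i=2: S_2 = 5 + -2*2 = 1
i=3: S_3 = 5 + -2*3 = -1
i=4: S_4 = 5 + -2*4 = -3
The first 5 terms are: [5, 3, 1, -1, -3]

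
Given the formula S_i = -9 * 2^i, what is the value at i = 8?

S_8 = -9 * 2^8 = -9 * 256 = -2304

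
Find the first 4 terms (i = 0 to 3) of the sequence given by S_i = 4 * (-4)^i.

This is a geometric sequence.
i=0: S_0 = 4 * (-4)^0 = 4
i=1: S_1 = 4 * (-4)^1 = -16
i=2: S_2 = 4 * (-4)^2 = 64
i=3: S_3 = 4 * (-4)^3 = -256
The first 4 terms are: [4, -16, 64, -256]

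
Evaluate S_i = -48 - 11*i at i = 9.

S_9 = -48 + -11*9 = -48 + -99 = -147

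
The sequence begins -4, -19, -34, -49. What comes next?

Differences: -19 - -4 = -15
This is an arithmetic sequence with common difference d = -15.
Next term = -49 + -15 = -64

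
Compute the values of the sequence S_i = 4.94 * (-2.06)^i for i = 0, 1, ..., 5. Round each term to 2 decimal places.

This is a geometric sequence.
i=0: S_0 = 4.94 * (-2.06)^0 = 4.94
i=1: S_1 = 4.94 * (-2.06)^1 ≈ -10.18
i=2: S_2 = 4.94 * (-2.06)^2 ≈ 20.96
i=3: S_3 = 4.94 * (-2.06)^3 ≈ -43.18
i=4: S_4 = 4.94 * (-2.06)^4 ≈ 88.96
i=5: S_5 = 4.94 * (-2.06)^5 ≈ -183.26
The first 6 terms are: [4.94, -10.18, 20.96, -43.18, 88.96, -183.26]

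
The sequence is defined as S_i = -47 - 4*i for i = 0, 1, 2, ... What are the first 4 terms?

This is an arithmetic sequence.
i=0: S_0 = -47 + -4*0 = -47
i=1: S_1 = -47 + -4*1 = -51
i=2: S_2 = -47 + -4*2 = -55
i=3: S_3 = -47 + -4*3 = -59
The first 4 terms are: [-47, -51, -55, -59]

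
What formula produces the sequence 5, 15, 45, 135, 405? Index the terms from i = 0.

Check ratios: 15 / 5 = 3.0
Common ratio r = 3.
First term a = 5.
Formula: S_i = 5 * 3^i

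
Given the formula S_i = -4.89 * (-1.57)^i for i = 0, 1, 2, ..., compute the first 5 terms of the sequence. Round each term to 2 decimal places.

This is a geometric sequence.
i=0: S_0 = -4.89 * (-1.57)^0 = -4.89
i=1: S_1 = -4.89 * (-1.57)^1 ≈ 7.68
i=2: S_2 = -4.89 * (-1.57)^2 ≈ -12.05
i=3: S_3 = -4.89 * (-1.57)^3 ≈ 18.92
i=4: S_4 = -4.89 * (-1.57)^4 ≈ -29.71
The first 5 terms are: [-4.89, 7.68, -12.05, 18.92, -29.71]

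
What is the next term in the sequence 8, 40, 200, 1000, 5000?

Ratios: 40 / 8 = 5.0
This is a geometric sequence with common ratio r = 5.
Next term = 5000 * 5 = 25000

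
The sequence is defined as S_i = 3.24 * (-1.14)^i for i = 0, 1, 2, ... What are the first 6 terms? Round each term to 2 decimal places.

This is a geometric sequence.
i=0: S_0 = 3.24 * (-1.14)^0 = 3.24
i=1: S_1 = 3.24 * (-1.14)^1 ≈ -3.69
i=2: S_2 = 3.24 * (-1.14)^2 ≈ 4.21
i=3: S_3 = 3.24 * (-1.14)^3 ≈ -4.8
i=4: S_4 = 3.24 * (-1.14)^4 ≈ 5.47
i=5: S_5 = 3.24 * (-1.14)^5 ≈ -6.24
The first 6 terms are: [3.24, -3.69, 4.21, -4.8, 5.47, -6.24]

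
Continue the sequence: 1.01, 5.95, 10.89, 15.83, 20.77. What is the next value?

Differences: 5.95 - 1.01 = 4.94
This is an arithmetic sequence with common difference d = 4.94.
Next term = 20.77 + 4.94 = 25.71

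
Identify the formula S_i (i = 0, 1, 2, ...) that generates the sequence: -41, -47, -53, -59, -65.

Check differences: -47 - -41 = -6
-53 - -47 = -6
Common difference d = -6.
First term a = -41.
Formula: S_i = -41 - 6*i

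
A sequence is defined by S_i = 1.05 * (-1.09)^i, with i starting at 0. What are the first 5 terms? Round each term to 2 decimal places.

This is a geometric sequence.
i=0: S_0 = 1.05 * (-1.09)^0 = 1.05
i=1: S_1 = 1.05 * (-1.09)^1 ≈ -1.14
i=2: S_2 = 1.05 * (-1.09)^2 ≈ 1.25
i=3: S_3 = 1.05 * (-1.09)^3 ≈ -1.36
i=4: S_4 = 1.05 * (-1.09)^4 ≈ 1.48
The first 5 terms are: [1.05, -1.14, 1.25, -1.36, 1.48]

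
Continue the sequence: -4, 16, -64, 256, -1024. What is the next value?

Ratios: 16 / -4 = -4.0
This is a geometric sequence with common ratio r = -4.
Next term = -1024 * -4 = 4096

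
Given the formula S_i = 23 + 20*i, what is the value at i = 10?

S_10 = 23 + 20*10 = 23 + 200 = 223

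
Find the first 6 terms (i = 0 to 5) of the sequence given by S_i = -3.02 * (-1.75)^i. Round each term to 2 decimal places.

This is a geometric sequence.
i=0: S_0 = -3.02 * (-1.75)^0 = -3.02
i=1: S_1 = -3.02 * (-1.75)^1 ≈ 5.29
i=2: S_2 = -3.02 * (-1.75)^2 ≈ -9.25
i=3: S_3 = -3.02 * (-1.75)^3 ≈ 16.19
i=4: S_4 = -3.02 * (-1.75)^4 ≈ -28.32
i=5: S_5 = -3.02 * (-1.75)^5 ≈ 49.57
The first 6 terms are: [-3.02, 5.29, -9.25, 16.19, -28.32, 49.57]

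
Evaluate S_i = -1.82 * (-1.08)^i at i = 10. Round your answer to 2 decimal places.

S_10 = -1.82 * (-1.08)^10 ≈ -1.82 * 2.1589 ≈ -3.93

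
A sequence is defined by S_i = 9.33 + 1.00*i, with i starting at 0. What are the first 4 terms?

This is an arithmetic sequence.
i=0: S_0 = 9.33 + 1.0*0 = 9.33
i=1: S_1 = 9.33 + 1.0*1 = 10.33
i=2: S_2 = 9.33 + 1.0*2 = 11.33
i=3: S_3 = 9.33 + 1.0*3 = 12.33
The first 4 terms are: [9.33, 10.33, 11.33, 12.33]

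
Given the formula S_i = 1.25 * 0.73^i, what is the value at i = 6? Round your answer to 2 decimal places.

S_6 = 1.25 * 0.73^6 ≈ 1.25 * 0.1513 ≈ 0.19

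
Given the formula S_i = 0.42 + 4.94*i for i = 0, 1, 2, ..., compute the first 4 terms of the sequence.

This is an arithmetic sequence.
i=0: S_0 = 0.42 + 4.94*0 = 0.42
i=1: S_1 = 0.42 + 4.94*1 = 5.36
i=2: S_2 = 0.42 + 4.94*2 = 10.3
i=3: S_3 = 0.42 + 4.94*3 = 15.24
The first 4 terms are: [0.42, 5.36, 10.3, 15.24]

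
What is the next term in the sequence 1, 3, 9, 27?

Ratios: 3 / 1 = 3.0
This is a geometric sequence with common ratio r = 3.
Next term = 27 * 3 = 81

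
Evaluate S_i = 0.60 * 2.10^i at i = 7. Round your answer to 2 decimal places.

S_7 = 0.6 * 2.1^7 ≈ 0.6 * 180.1089 ≈ 108.07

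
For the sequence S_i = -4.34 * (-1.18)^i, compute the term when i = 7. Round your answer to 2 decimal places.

S_7 = -4.34 * (-1.18)^7 ≈ -4.34 * -3.18547 ≈ 13.82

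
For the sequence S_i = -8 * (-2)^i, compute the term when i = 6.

S_6 = -8 * (-2)^6 = -8 * 64 = -512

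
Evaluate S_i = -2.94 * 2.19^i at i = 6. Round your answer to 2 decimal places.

S_6 = -2.94 * 2.19^6 ≈ -2.94 * 110.3227 ≈ -324.35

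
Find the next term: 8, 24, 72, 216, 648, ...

Ratios: 24 / 8 = 3.0
This is a geometric sequence with common ratio r = 3.
Next term = 648 * 3 = 1944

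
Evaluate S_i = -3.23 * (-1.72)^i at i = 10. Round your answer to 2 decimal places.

S_10 = -3.23 * (-1.72)^10 ≈ -3.23 * 226.6128 ≈ -731.96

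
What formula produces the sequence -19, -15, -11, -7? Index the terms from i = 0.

Check differences: -15 - -19 = 4
-11 - -15 = 4
Common difference d = 4.
First term a = -19.
Formula: S_i = -19 + 4*i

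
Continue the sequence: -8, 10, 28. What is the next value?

Differences: 10 - -8 = 18
This is an arithmetic sequence with common difference d = 18.
Next term = 28 + 18 = 46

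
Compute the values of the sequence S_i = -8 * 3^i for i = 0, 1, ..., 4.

This is a geometric sequence.
i=0: S_0 = -8 * 3^0 = -8
i=1: S_1 = -8 * 3^1 = -24
i=2: S_2 = -8 * 3^2 = -72
i=3: S_3 = -8 * 3^3 = -216
i=4: S_4 = -8 * 3^4 = -648
The first 5 terms are: [-8, -24, -72, -216, -648]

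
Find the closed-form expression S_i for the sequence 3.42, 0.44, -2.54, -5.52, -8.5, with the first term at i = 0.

Check differences: 0.44 - 3.42 = -2.98
-2.54 - 0.44 = -2.98
Common difference d = -2.98.
First term a = 3.42.
Formula: S_i = 3.42 - 2.98*i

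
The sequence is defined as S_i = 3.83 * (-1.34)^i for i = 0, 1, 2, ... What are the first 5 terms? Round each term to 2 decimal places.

This is a geometric sequence.
i=0: S_0 = 3.83 * (-1.34)^0 = 3.83
i=1: S_1 = 3.83 * (-1.34)^1 ≈ -5.13
i=2: S_2 = 3.83 * (-1.34)^2 ≈ 6.88
i=3: S_3 = 3.83 * (-1.34)^3 ≈ -9.22
i=4: S_4 = 3.83 * (-1.34)^4 ≈ 12.35
The first 5 terms are: [3.83, -5.13, 6.88, -9.22, 12.35]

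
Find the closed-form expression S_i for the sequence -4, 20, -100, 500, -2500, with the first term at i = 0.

Check ratios: 20 / -4 = -5.0
Common ratio r = -5.
First term a = -4.
Formula: S_i = -4 * (-5)^i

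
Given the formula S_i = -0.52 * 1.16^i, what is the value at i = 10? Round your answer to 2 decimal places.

S_10 = -0.52 * 1.16^10 ≈ -0.52 * 4.4114 ≈ -2.29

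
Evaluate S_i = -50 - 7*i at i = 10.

S_10 = -50 + -7*10 = -50 + -70 = -120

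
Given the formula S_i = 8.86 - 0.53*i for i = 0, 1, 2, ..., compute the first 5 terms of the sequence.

This is an arithmetic sequence.
i=0: S_0 = 8.86 + -0.53*0 = 8.86
i=1: S_1 = 8.86 + -0.53*1 = 8.33
i=2: S_2 = 8.86 + -0.53*2 = 7.8
i=3: S_3 = 8.86 + -0.53*3 = 7.27
i=4: S_4 = 8.86 + -0.53*4 = 6.74
The first 5 terms are: [8.86, 8.33, 7.8, 7.27, 6.74]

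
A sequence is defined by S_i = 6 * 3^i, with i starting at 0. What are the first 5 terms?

This is a geometric sequence.
i=0: S_0 = 6 * 3^0 = 6
i=1: S_1 = 6 * 3^1 = 18
i=2: S_2 = 6 * 3^2 = 54
i=3: S_3 = 6 * 3^3 = 162
i=4: S_4 = 6 * 3^4 = 486
The first 5 terms are: [6, 18, 54, 162, 486]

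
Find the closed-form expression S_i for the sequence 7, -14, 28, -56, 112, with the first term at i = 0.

Check ratios: -14 / 7 = -2.0
Common ratio r = -2.
First term a = 7.
Formula: S_i = 7 * (-2)^i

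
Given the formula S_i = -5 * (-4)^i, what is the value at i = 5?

S_5 = -5 * (-4)^5 = -5 * -1024 = 5120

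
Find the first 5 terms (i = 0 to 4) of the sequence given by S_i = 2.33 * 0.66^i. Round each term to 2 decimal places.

This is a geometric sequence.
i=0: S_0 = 2.33 * 0.66^0 = 2.33
i=1: S_1 = 2.33 * 0.66^1 ≈ 1.54
i=2: S_2 = 2.33 * 0.66^2 ≈ 1.01
i=3: S_3 = 2.33 * 0.66^3 ≈ 0.67
i=4: S_4 = 2.33 * 0.66^4 ≈ 0.44
The first 5 terms are: [2.33, 1.54, 1.01, 0.67, 0.44]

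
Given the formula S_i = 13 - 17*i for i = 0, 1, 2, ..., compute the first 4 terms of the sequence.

This is an arithmetic sequence.
i=0: S_0 = 13 + -17*0 = 13
i=1: S_1 = 13 + -17*1 = -4
i=2: S_2 = 13 + -17*2 = -21
i=3: S_3 = 13 + -17*3 = -38
The first 4 terms are: [13, -4, -21, -38]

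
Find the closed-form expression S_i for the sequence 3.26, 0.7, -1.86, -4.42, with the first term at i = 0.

Check differences: 0.7 - 3.26 = -2.56
-1.86 - 0.7 = -2.56
Common difference d = -2.56.
First term a = 3.26.
Formula: S_i = 3.26 - 2.56*i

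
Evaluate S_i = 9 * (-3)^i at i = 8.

S_8 = 9 * (-3)^8 = 9 * 6561 = 59049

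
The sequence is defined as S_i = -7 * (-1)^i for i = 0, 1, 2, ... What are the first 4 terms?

This is a geometric sequence.
i=0: S_0 = -7 * (-1)^0 = -7
i=1: S_1 = -7 * (-1)^1 = 7
i=2: S_2 = -7 * (-1)^2 = -7
i=3: S_3 = -7 * (-1)^3 = 7
The first 4 terms are: [-7, 7, -7, 7]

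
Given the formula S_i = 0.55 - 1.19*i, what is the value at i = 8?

S_8 = 0.55 + -1.19*8 = 0.55 + -9.52 = -8.97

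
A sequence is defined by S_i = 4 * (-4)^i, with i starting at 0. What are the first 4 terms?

This is a geometric sequence.
i=0: S_0 = 4 * (-4)^0 = 4
i=1: S_1 = 4 * (-4)^1 = -16
i=2: S_2 = 4 * (-4)^2 = 64
i=3: S_3 = 4 * (-4)^3 = -256
The first 4 terms are: [4, -16, 64, -256]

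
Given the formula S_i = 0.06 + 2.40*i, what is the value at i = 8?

S_8 = 0.06 + 2.4*8 = 0.06 + 19.2 = 19.26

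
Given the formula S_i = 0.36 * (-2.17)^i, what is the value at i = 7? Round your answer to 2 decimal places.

S_7 = 0.36 * (-2.17)^7 ≈ 0.36 * -226.5782 ≈ -81.57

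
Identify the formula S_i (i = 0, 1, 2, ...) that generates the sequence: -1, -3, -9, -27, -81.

Check ratios: -3 / -1 = 3.0
Common ratio r = 3.
First term a = -1.
Formula: S_i = -1 * 3^i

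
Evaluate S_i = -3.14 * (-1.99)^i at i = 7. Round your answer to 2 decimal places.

S_7 = -3.14 * (-1.99)^7 ≈ -3.14 * -123.5866 ≈ 388.06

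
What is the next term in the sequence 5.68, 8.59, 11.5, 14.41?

Differences: 8.59 - 5.68 = 2.91
This is an arithmetic sequence with common difference d = 2.91.
Next term = 14.41 + 2.91 = 17.32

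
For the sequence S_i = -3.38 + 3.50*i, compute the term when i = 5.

S_5 = -3.38 + 3.5*5 = -3.38 + 17.5 = 14.12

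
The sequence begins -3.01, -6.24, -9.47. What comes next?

Differences: -6.24 - -3.01 = -3.23
This is an arithmetic sequence with common difference d = -3.23.
Next term = -9.47 + -3.23 = -12.7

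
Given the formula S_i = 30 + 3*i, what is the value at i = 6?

S_6 = 30 + 3*6 = 30 + 18 = 48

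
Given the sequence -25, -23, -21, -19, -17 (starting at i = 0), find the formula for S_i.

Check differences: -23 - -25 = 2
-21 - -23 = 2
Common difference d = 2.
First term a = -25.
Formula: S_i = -25 + 2*i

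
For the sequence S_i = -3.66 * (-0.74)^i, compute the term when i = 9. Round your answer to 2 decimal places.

S_9 = -3.66 * (-0.74)^9 ≈ -3.66 * -0.0665 ≈ 0.24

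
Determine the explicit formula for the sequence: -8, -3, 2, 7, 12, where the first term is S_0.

Check differences: -3 - -8 = 5
2 - -3 = 5
Common difference d = 5.
First term a = -8.
Formula: S_i = -8 + 5*i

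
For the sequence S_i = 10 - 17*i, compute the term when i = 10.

S_10 = 10 + -17*10 = 10 + -170 = -160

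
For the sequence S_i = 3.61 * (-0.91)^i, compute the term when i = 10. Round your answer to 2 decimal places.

S_10 = 3.61 * (-0.91)^10 ≈ 3.61 * 0.3894 ≈ 1.41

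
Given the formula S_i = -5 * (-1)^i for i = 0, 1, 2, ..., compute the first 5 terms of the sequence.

This is a geometric sequence.
i=0: S_0 = -5 * (-1)^0 = -5
i=1: S_1 = -5 * (-1)^1 = 5
i=2: S_2 = -5 * (-1)^2 = -5
i=3: S_3 = -5 * (-1)^3 = 5
i=4: S_4 = -5 * (-1)^4 = -5
The first 5 terms are: [-5, 5, -5, 5, -5]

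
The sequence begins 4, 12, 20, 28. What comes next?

Differences: 12 - 4 = 8
This is an arithmetic sequence with common difference d = 8.
Next term = 28 + 8 = 36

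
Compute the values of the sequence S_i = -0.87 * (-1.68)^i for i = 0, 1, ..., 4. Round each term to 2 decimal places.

This is a geometric sequence.
i=0: S_0 = -0.87 * (-1.68)^0 = -0.87
i=1: S_1 = -0.87 * (-1.68)^1 ≈ 1.46
i=2: S_2 = -0.87 * (-1.68)^2 ≈ -2.46
i=3: S_3 = -0.87 * (-1.68)^3 ≈ 4.13
i=4: S_4 = -0.87 * (-1.68)^4 ≈ -6.93
The first 5 terms are: [-0.87, 1.46, -2.46, 4.13, -6.93]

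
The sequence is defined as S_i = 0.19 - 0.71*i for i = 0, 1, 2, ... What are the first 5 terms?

This is an arithmetic sequence.
i=0: S_0 = 0.19 + -0.71*0 = 0.19
i=1: S_1 = 0.19 + -0.71*1 = -0.52
i=2: S_2 = 0.19 + -0.71*2 = -1.23
i=3: S_3 = 0.19 + -0.71*3 = -1.94
i=4: S_4 = 0.19 + -0.71*4 = -2.65
The first 5 terms are: [0.19, -0.52, -1.23, -1.94, -2.65]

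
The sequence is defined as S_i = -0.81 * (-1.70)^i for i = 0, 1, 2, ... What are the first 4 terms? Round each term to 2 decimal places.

This is a geometric sequence.
i=0: S_0 = -0.81 * (-1.7)^0 = -0.81
i=1: S_1 = -0.81 * (-1.7)^1 ≈ 1.38
i=2: S_2 = -0.81 * (-1.7)^2 ≈ -2.34
i=3: S_3 = -0.81 * (-1.7)^3 ≈ 3.98
The first 4 terms are: [-0.81, 1.38, -2.34, 3.98]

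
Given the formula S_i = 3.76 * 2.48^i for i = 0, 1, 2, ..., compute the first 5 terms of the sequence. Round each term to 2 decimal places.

This is a geometric sequence.
i=0: S_0 = 3.76 * 2.48^0 = 3.76
i=1: S_1 = 3.76 * 2.48^1 ≈ 9.32
i=2: S_2 = 3.76 * 2.48^2 ≈ 23.13
i=3: S_3 = 3.76 * 2.48^3 ≈ 57.35
i=4: S_4 = 3.76 * 2.48^4 ≈ 142.23
The first 5 terms are: [3.76, 9.32, 23.13, 57.35, 142.23]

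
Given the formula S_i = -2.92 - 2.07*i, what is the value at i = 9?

S_9 = -2.92 + -2.07*9 = -2.92 + -18.63 = -21.55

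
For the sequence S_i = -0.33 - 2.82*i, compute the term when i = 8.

S_8 = -0.33 + -2.82*8 = -0.33 + -22.56 = -22.89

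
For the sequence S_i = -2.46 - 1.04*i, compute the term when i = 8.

S_8 = -2.46 + -1.04*8 = -2.46 + -8.32 = -10.78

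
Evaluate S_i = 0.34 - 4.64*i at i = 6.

S_6 = 0.34 + -4.64*6 = 0.34 + -27.84 = -27.5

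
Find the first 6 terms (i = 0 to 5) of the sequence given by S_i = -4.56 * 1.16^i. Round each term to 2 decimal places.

This is a geometric sequence.
i=0: S_0 = -4.56 * 1.16^0 = -4.56
i=1: S_1 = -4.56 * 1.16^1 ≈ -5.29
i=2: S_2 = -4.56 * 1.16^2 ≈ -6.14
i=3: S_3 = -4.56 * 1.16^3 ≈ -7.12
i=4: S_4 = -4.56 * 1.16^4 ≈ -8.26
i=5: S_5 = -4.56 * 1.16^5 ≈ -9.58
The first 6 terms are: [-4.56, -5.29, -6.14, -7.12, -8.26, -9.58]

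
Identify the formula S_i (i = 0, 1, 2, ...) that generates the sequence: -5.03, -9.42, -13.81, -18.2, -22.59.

Check differences: -9.42 - -5.03 = -4.39
-13.81 - -9.42 = -4.39
Common difference d = -4.39.
First term a = -5.03.
Formula: S_i = -5.03 - 4.39*i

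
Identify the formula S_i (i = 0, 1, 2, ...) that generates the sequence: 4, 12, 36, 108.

Check ratios: 12 / 4 = 3.0
Common ratio r = 3.
First term a = 4.
Formula: S_i = 4 * 3^i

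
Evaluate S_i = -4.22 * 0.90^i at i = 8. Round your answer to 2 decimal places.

S_8 = -4.22 * 0.9^8 ≈ -4.22 * 0.4305 ≈ -1.82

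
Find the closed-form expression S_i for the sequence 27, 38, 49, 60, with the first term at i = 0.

Check differences: 38 - 27 = 11
49 - 38 = 11
Common difference d = 11.
First term a = 27.
Formula: S_i = 27 + 11*i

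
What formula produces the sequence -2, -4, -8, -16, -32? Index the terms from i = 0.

Check ratios: -4 / -2 = 2.0
Common ratio r = 2.
First term a = -2.
Formula: S_i = -2 * 2^i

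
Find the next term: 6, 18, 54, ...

Ratios: 18 / 6 = 3.0
This is a geometric sequence with common ratio r = 3.
Next term = 54 * 3 = 162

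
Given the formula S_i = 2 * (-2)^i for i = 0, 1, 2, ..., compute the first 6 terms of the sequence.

This is a geometric sequence.
i=0: S_0 = 2 * (-2)^0 = 2
i=1: S_1 = 2 * (-2)^1 = -4
i=2: S_2 = 2 * (-2)^2 = 8
i=3: S_3 = 2 * (-2)^3 = -16
i=4: S_4 = 2 * (-2)^4 = 32
i=5: S_5 = 2 * (-2)^5 = -64
The first 6 terms are: [2, -4, 8, -16, 32, -64]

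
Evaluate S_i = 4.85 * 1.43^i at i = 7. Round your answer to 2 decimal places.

S_7 = 4.85 * 1.43^7 ≈ 4.85 * 12.2279 ≈ 59.31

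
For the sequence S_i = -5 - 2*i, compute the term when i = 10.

S_10 = -5 + -2*10 = -5 + -20 = -25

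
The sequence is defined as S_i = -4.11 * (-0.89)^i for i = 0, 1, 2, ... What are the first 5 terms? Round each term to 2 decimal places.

This is a geometric sequence.
i=0: S_0 = -4.11 * (-0.89)^0 = -4.11
i=1: S_1 = -4.11 * (-0.89)^1 ≈ 3.66
i=2: S_2 = -4.11 * (-0.89)^2 ≈ -3.26
i=3: S_3 = -4.11 * (-0.89)^3 ≈ 2.9
i=4: S_4 = -4.11 * (-0.89)^4 ≈ -2.58
The first 5 terms are: [-4.11, 3.66, -3.26, 2.9, -2.58]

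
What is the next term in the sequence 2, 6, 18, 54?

Ratios: 6 / 2 = 3.0
This is a geometric sequence with common ratio r = 3.
Next term = 54 * 3 = 162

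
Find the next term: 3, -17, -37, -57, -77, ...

Differences: -17 - 3 = -20
This is an arithmetic sequence with common difference d = -20.
Next term = -77 + -20 = -97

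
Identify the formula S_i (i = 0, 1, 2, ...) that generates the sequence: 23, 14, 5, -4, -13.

Check differences: 14 - 23 = -9
5 - 14 = -9
Common difference d = -9.
First term a = 23.
Formula: S_i = 23 - 9*i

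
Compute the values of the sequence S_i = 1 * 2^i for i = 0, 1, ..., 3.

This is a geometric sequence.
i=0: S_0 = 1 * 2^0 = 1
i=1: S_1 = 1 * 2^1 = 2
i=2: S_2 = 1 * 2^2 = 4
i=3: S_3 = 1 * 2^3 = 8
The first 4 terms are: [1, 2, 4, 8]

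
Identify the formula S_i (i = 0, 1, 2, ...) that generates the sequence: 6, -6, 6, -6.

Check ratios: -6 / 6 = -1.0
Common ratio r = -1.
First term a = 6.
Formula: S_i = 6 * (-1)^i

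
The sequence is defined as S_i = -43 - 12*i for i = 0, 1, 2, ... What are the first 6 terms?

This is an arithmetic sequence.
i=0: S_0 = -43 + -12*0 = -43
i=1: S_1 = -43 + -12*1 = -55
i=2: S_2 = -43 + -12*2 = -67
i=3: S_3 = -43 + -12*3 = -79
i=4: S_4 = -43 + -12*4 = -91
i=5: S_5 = -43 + -12*5 = -103
The first 6 terms are: [-43, -55, -67, -79, -91, -103]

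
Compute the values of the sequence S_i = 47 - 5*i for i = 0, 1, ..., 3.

This is an arithmetic sequence.
i=0: S_0 = 47 + -5*0 = 47
i=1: S_1 = 47 + -5*1 = 42
i=2: S_2 = 47 + -5*2 = 37
i=3: S_3 = 47 + -5*3 = 32
The first 4 terms are: [47, 42, 37, 32]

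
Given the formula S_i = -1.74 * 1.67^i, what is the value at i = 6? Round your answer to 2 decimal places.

S_6 = -1.74 * 1.67^6 ≈ -1.74 * 21.692 ≈ -37.74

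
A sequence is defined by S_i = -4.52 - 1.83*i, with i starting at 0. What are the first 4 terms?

This is an arithmetic sequence.
i=0: S_0 = -4.52 + -1.83*0 = -4.52
i=1: S_1 = -4.52 + -1.83*1 = -6.35
i=2: S_2 = -4.52 + -1.83*2 = -8.18
i=3: S_3 = -4.52 + -1.83*3 = -10.01
The first 4 terms are: [-4.52, -6.35, -8.18, -10.01]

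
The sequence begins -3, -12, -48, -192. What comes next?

Ratios: -12 / -3 = 4.0
This is a geometric sequence with common ratio r = 4.
Next term = -192 * 4 = -768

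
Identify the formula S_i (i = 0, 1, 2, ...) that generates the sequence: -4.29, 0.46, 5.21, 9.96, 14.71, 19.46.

Check differences: 0.46 - -4.29 = 4.75
5.21 - 0.46 = 4.75
Common difference d = 4.75.
First term a = -4.29.
Formula: S_i = -4.29 + 4.75*i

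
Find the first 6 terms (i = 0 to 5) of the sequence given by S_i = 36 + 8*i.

This is an arithmetic sequence.
i=0: S_0 = 36 + 8*0 = 36
i=1: S_1 = 36 + 8*1 = 44
i=2: S_2 = 36 + 8*2 = 52
i=3: S_3 = 36 + 8*3 = 60
i=4: S_4 = 36 + 8*4 = 68
i=5: S_5 = 36 + 8*5 = 76
The first 6 terms are: [36, 44, 52, 60, 68, 76]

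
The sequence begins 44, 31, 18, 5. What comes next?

Differences: 31 - 44 = -13
This is an arithmetic sequence with common difference d = -13.
Next term = 5 + -13 = -8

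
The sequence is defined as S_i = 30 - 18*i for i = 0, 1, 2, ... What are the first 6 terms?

This is an arithmetic sequence.
i=0: S_0 = 30 + -18*0 = 30
i=1: S_1 = 30 + -18*1 = 12
i=2: S_2 = 30 + -18*2 = -6
i=3: S_3 = 30 + -18*3 = -24
i=4: S_4 = 30 + -18*4 = -42
i=5: S_5 = 30 + -18*5 = -60
The first 6 terms are: [30, 12, -6, -24, -42, -60]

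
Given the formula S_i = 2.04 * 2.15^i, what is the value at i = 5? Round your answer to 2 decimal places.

S_5 = 2.04 * 2.15^5 ≈ 2.04 * 45.9401 ≈ 93.72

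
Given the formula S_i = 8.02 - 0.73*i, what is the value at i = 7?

S_7 = 8.02 + -0.73*7 = 8.02 + -5.11 = 2.91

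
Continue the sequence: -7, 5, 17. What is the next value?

Differences: 5 - -7 = 12
This is an arithmetic sequence with common difference d = 12.
Next term = 17 + 12 = 29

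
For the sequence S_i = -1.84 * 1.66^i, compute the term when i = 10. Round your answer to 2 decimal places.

S_10 = -1.84 * 1.66^10 ≈ -1.84 * 158.8843 ≈ -292.35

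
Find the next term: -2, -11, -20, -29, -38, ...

Differences: -11 - -2 = -9
This is an arithmetic sequence with common difference d = -9.
Next term = -38 + -9 = -47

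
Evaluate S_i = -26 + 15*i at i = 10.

S_10 = -26 + 15*10 = -26 + 150 = 124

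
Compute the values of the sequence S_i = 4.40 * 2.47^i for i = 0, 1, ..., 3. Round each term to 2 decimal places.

This is a geometric sequence.
i=0: S_0 = 4.4 * 2.47^0 = 4.4
i=1: S_1 = 4.4 * 2.47^1 ≈ 10.87
i=2: S_2 = 4.4 * 2.47^2 ≈ 26.84
i=3: S_3 = 4.4 * 2.47^3 ≈ 66.3
The first 4 terms are: [4.4, 10.87, 26.84, 66.3]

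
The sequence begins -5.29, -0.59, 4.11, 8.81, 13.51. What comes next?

Differences: -0.59 - -5.29 = 4.7
This is an arithmetic sequence with common difference d = 4.7.
Next term = 13.51 + 4.7 = 18.21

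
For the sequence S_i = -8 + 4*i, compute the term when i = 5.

S_5 = -8 + 4*5 = -8 + 20 = 12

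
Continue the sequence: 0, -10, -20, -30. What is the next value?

Differences: -10 - 0 = -10
This is an arithmetic sequence with common difference d = -10.
Next term = -30 + -10 = -40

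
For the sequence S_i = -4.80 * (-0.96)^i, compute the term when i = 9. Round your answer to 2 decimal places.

S_9 = -4.8 * (-0.96)^9 ≈ -4.8 * -0.6925 ≈ 3.32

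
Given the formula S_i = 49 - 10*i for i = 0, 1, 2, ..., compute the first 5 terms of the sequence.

This is an arithmetic sequence.
i=0: S_0 = 49 + -10*0 = 49
i=1: S_1 = 49 + -10*1 = 39
i=2: S_2 = 49 + -10*2 = 29
i=3: S_3 = 49 + -10*3 = 19
i=4: S_4 = 49 + -10*4 = 9
The first 5 terms are: [49, 39, 29, 19, 9]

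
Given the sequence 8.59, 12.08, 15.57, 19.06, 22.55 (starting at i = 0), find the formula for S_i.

Check differences: 12.08 - 8.59 = 3.49
15.57 - 12.08 = 3.49
Common difference d = 3.49.
First term a = 8.59.
Formula: S_i = 8.59 + 3.49*i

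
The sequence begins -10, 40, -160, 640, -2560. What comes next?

Ratios: 40 / -10 = -4.0
This is a geometric sequence with common ratio r = -4.
Next term = -2560 * -4 = 10240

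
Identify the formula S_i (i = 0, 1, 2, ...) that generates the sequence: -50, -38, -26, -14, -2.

Check differences: -38 - -50 = 12
-26 - -38 = 12
Common difference d = 12.
First term a = -50.
Formula: S_i = -50 + 12*i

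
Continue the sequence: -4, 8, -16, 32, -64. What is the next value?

Ratios: 8 / -4 = -2.0
This is a geometric sequence with common ratio r = -2.
Next term = -64 * -2 = 128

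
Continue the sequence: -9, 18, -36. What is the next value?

Ratios: 18 / -9 = -2.0
This is a geometric sequence with common ratio r = -2.
Next term = -36 * -2 = 72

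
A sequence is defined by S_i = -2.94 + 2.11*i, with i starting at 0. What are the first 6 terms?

This is an arithmetic sequence.
i=0: S_0 = -2.94 + 2.11*0 = -2.94
i=1: S_1 = -2.94 + 2.11*1 = -0.83
i=2: S_2 = -2.94 + 2.11*2 = 1.28
i=3: S_3 = -2.94 + 2.11*3 = 3.39
i=4: S_4 = -2.94 + 2.11*4 = 5.5
i=5: S_5 = -2.94 + 2.11*5 = 7.61
The first 6 terms are: [-2.94, -0.83, 1.28, 3.39, 5.5, 7.61]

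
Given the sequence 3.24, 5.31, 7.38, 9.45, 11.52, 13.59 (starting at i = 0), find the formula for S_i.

Check differences: 5.31 - 3.24 = 2.07
7.38 - 5.31 = 2.07
Common difference d = 2.07.
First term a = 3.24.
Formula: S_i = 3.24 + 2.07*i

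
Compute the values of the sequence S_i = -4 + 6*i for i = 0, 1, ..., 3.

This is an arithmetic sequence.
i=0: S_0 = -4 + 6*0 = -4
i=1: S_1 = -4 + 6*1 = 2
i=2: S_2 = -4 + 6*2 = 8
i=3: S_3 = -4 + 6*3 = 14
The first 4 terms are: [-4, 2, 8, 14]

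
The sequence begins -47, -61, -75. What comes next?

Differences: -61 - -47 = -14
This is an arithmetic sequence with common difference d = -14.
Next term = -75 + -14 = -89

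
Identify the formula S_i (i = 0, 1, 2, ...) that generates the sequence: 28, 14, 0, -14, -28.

Check differences: 14 - 28 = -14
0 - 14 = -14
Common difference d = -14.
First term a = 28.
Formula: S_i = 28 - 14*i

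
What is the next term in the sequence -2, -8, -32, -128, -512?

Ratios: -8 / -2 = 4.0
This is a geometric sequence with common ratio r = 4.
Next term = -512 * 4 = -2048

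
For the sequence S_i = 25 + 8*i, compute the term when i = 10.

S_10 = 25 + 8*10 = 25 + 80 = 105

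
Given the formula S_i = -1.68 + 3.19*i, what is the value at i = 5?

S_5 = -1.68 + 3.19*5 = -1.68 + 15.95 = 14.27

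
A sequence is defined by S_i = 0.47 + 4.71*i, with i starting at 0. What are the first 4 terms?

This is an arithmetic sequence.
i=0: S_0 = 0.47 + 4.71*0 = 0.47
i=1: S_1 = 0.47 + 4.71*1 = 5.18
i=2: S_2 = 0.47 + 4.71*2 = 9.89
i=3: S_3 = 0.47 + 4.71*3 = 14.6
The first 4 terms are: [0.47, 5.18, 9.89, 14.6]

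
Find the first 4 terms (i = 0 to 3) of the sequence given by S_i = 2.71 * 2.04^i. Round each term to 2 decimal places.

This is a geometric sequence.
i=0: S_0 = 2.71 * 2.04^0 = 2.71
i=1: S_1 = 2.71 * 2.04^1 ≈ 5.53
i=2: S_2 = 2.71 * 2.04^2 ≈ 11.28
i=3: S_3 = 2.71 * 2.04^3 ≈ 23.01
The first 4 terms are: [2.71, 5.53, 11.28, 23.01]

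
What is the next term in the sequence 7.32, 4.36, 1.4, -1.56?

Differences: 4.36 - 7.32 = -2.96
This is an arithmetic sequence with common difference d = -2.96.
Next term = -1.56 + -2.96 = -4.52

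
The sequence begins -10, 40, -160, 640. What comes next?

Ratios: 40 / -10 = -4.0
This is a geometric sequence with common ratio r = -4.
Next term = 640 * -4 = -2560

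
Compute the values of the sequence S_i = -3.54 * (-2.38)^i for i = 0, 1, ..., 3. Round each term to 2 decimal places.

This is a geometric sequence.
i=0: S_0 = -3.54 * (-2.38)^0 = -3.54
i=1: S_1 = -3.54 * (-2.38)^1 ≈ 8.43
i=2: S_2 = -3.54 * (-2.38)^2 ≈ -20.05
i=3: S_3 = -3.54 * (-2.38)^3 ≈ 47.72
The first 4 terms are: [-3.54, 8.43, -20.05, 47.72]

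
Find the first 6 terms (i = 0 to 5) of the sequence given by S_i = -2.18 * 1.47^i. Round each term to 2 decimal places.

This is a geometric sequence.
i=0: S_0 = -2.18 * 1.47^0 = -2.18
i=1: S_1 = -2.18 * 1.47^1 ≈ -3.2
i=2: S_2 = -2.18 * 1.47^2 ≈ -4.71
i=3: S_3 = -2.18 * 1.47^3 ≈ -6.92
i=4: S_4 = -2.18 * 1.47^4 ≈ -10.18
i=5: S_5 = -2.18 * 1.47^5 ≈ -14.96
The first 6 terms are: [-2.18, -3.2, -4.71, -6.92, -10.18, -14.96]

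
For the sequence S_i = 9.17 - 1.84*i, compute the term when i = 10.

S_10 = 9.17 + -1.84*10 = 9.17 + -18.4 = -9.23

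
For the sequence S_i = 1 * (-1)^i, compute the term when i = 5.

S_5 = 1 * (-1)^5 = 1 * -1 = -1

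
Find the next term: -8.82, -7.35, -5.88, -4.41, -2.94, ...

Differences: -7.35 - -8.82 = 1.47
This is an arithmetic sequence with common difference d = 1.47.
Next term = -2.94 + 1.47 = -1.47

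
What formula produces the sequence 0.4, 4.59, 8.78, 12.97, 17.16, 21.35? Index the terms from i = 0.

Check differences: 4.59 - 0.4 = 4.19
8.78 - 4.59 = 4.19
Common difference d = 4.19.
First term a = 0.4.
Formula: S_i = 0.40 + 4.19*i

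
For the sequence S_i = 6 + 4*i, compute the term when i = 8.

S_8 = 6 + 4*8 = 6 + 32 = 38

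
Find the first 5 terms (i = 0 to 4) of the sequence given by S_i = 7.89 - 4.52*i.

This is an arithmetic sequence.
i=0: S_0 = 7.89 + -4.52*0 = 7.89
i=1: S_1 = 7.89 + -4.52*1 = 3.37
i=2: S_2 = 7.89 + -4.52*2 = -1.15
i=3: S_3 = 7.89 + -4.52*3 = -5.67
i=4: S_4 = 7.89 + -4.52*4 = -10.19
The first 5 terms are: [7.89, 3.37, -1.15, -5.67, -10.19]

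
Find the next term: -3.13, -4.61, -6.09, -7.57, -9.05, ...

Differences: -4.61 - -3.13 = -1.48
This is an arithmetic sequence with common difference d = -1.48.
Next term = -9.05 + -1.48 = -10.53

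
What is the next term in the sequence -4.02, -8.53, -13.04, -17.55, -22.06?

Differences: -8.53 - -4.02 = -4.51
This is an arithmetic sequence with common difference d = -4.51.
Next term = -22.06 + -4.51 = -26.57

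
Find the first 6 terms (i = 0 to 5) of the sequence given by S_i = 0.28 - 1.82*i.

This is an arithmetic sequence.
i=0: S_0 = 0.28 + -1.82*0 = 0.28
i=1: S_1 = 0.28 + -1.82*1 = -1.54
i=2: S_2 = 0.28 + -1.82*2 = -3.36
i=3: S_3 = 0.28 + -1.82*3 = -5.18
i=4: S_4 = 0.28 + -1.82*4 = -7.0
i=5: S_5 = 0.28 + -1.82*5 = -8.82
The first 6 terms are: [0.28, -1.54, -3.36, -5.18, -7.0, -8.82]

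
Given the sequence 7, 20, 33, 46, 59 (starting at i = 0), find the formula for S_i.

Check differences: 20 - 7 = 13
33 - 20 = 13
Common difference d = 13.
First term a = 7.
Formula: S_i = 7 + 13*i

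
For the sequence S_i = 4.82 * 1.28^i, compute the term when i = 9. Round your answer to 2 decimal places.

S_9 = 4.82 * 1.28^9 ≈ 4.82 * 9.2234 ≈ 44.46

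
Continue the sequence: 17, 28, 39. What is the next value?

Differences: 28 - 17 = 11
This is an arithmetic sequence with common difference d = 11.
Next term = 39 + 11 = 50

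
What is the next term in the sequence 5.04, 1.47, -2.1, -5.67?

Differences: 1.47 - 5.04 = -3.57
This is an arithmetic sequence with common difference d = -3.57.
Next term = -5.67 + -3.57 = -9.24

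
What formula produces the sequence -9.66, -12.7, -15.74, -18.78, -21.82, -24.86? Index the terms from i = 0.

Check differences: -12.7 - -9.66 = -3.04
-15.74 - -12.7 = -3.04
Common difference d = -3.04.
First term a = -9.66.
Formula: S_i = -9.66 - 3.04*i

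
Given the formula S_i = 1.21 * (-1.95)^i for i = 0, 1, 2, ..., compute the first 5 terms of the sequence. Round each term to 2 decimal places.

This is a geometric sequence.
i=0: S_0 = 1.21 * (-1.95)^0 = 1.21
i=1: S_1 = 1.21 * (-1.95)^1 ≈ -2.36
i=2: S_2 = 1.21 * (-1.95)^2 ≈ 4.6
i=3: S_3 = 1.21 * (-1.95)^3 ≈ -8.97
i=4: S_4 = 1.21 * (-1.95)^4 ≈ 17.5
The first 5 terms are: [1.21, -2.36, 4.6, -8.97, 17.5]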